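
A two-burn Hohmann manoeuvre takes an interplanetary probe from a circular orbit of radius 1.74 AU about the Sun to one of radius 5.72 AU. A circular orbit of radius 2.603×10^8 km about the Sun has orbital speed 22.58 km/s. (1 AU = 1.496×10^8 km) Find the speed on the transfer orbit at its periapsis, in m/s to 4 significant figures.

From the circular-orbit relation v² = μ/r at r = 2.603×10^8 km: μ = v²r = (22.58)² × 2.603×10^8 = 1.32716×10^11 km³/s².
In km: r₁ = 1.74 × 1.496×10^8 = 2.60304×10^8 km; r₂ = 5.72 × 1.496×10^8 = 8.55712×10^8 km.
Semi-major axis of the transfer orbit: a_t = (2.60304×10^8 + 8.55712×10^8)/2 = 5.58008×10^8 km.
The periapsis of the transfer ellipse is at r = 2.60304×10^8 km.
Vis-viva: v = √[μ(2/r − 1/a_t)] = √[1.32716×10^11 × (2/2.60304×10^8 − 1/5.58008×10^8)] = 27.96 km/s.

v = 27960 m/s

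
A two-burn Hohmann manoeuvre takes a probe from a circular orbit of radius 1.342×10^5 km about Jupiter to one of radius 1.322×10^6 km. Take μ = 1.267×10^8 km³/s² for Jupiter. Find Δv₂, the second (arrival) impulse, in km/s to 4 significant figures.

Δv₂ = 5.587 km/s

Semi-major axis of the transfer orbit: a_t = (1.342×10^5 + 1.322×10^6)/2 = 7.281×10^5 km.
On the circular orbit at r = 1.322×10^6 km, v_c = √(μ/r) = 9.790 km/s.
Transfer-orbit speed at the same r (vis-viva, a = a_t): v_t = √[μ(2/r − 1/a_t)] = 4.203 km/s.
Δv₂ = |v_t − v_c| = |4.203 − 9.790| = 5.587 km/s.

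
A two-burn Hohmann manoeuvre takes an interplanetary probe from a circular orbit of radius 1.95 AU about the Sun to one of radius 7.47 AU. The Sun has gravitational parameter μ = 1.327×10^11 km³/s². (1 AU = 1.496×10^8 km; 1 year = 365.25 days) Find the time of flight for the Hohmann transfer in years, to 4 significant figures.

In km: r₁ = 1.95 × 1.496×10^8 = 2.9172×10^8 km; r₂ = 7.47 × 1.496×10^8 = 1.117512×10^9 km.
Semi-major axis of the transfer orbit: a_t = (2.9172×10^8 + 1.117512×10^9)/2 = 7.04616×10^8 km.
By Kepler's third law the transfer-orbit period is T = 2π√(a_t³/μ), so t = T/2 = 1.613×10^8 s.
Converting: 1.613×10^8 s ÷ 3.15576×10^7 s/year (365.25 × 86400) = 5.111 years.

t = 5.111 years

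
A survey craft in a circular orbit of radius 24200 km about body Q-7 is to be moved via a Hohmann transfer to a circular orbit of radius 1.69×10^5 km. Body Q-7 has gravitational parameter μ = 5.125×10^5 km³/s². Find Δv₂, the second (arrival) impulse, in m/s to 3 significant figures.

The Hohmann ellipse has a_t = (r₁ + r₂)/2 = 96600 km.
On the circular orbit at r = 1.690×10^5 km, v_c = √(μ/r) = 1.7414 km/s.
Transfer-orbit speed at the same r (vis-viva, a = a_t): v_t = √[μ(2/r − 1/a_t)] = 0.87161 km/s.
Δv₂ = |v_t − v_c| = |0.87161 − 1.7414| = 0.8698 km/s.

Δv₂ = 870 m/s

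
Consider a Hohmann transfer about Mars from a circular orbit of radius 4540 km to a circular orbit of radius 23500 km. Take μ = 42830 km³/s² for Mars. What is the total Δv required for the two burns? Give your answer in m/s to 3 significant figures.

The Hohmann ellipse has a_t = (r₁ + r₂)/2 = 14020 km.
Circular speed at r₁: v₁ = √(μ/r₁) = √(42830/4540) = 3.07147 km/s.
Transfer-orbit speed at r₁ (v² = μ(2/r − 1/a)): v_p = √[μ(2/r₁ − 1/a_t)] = 3.97655 km/s.
First burn Δv₁ = |v_p − v₁| = 0.9051 km/s.
At r₂, v₂ = √(μ/r₂) = 1.350 km/s.
Transfer-orbit speed at r₂: v_a = √[μ(2/r₂ − 1/a_t)] = 0.7682 km/s.
Second burn Δv₂ = |v₂ − v_a| = 0.5818 km/s.
Total Δv = Δv₁ + Δv₂ = 1.487 km/s.

Δv = 1490 m/s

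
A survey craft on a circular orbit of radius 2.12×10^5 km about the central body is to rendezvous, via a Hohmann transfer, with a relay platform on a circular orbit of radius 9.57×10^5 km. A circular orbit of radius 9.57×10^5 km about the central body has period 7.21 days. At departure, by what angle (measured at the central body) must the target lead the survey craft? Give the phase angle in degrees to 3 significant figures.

From Kepler's third law T² = 4π²r³/μ at r = 9.57×10^5 km, T = 7.21 days = 7.21 × 86400 s = 6.22944×10^5 s: μ = 4π²r³/T² = 8.91656×10^7 km³/s².
The Hohmann ellipse has a_t = (r₁ + r₂)/2 = 5.845×10^5 km.
Transfer time t = π√(a_t³/μ) = 1.4867×10^5 s.
The target's mean motion on its circular orbit is ω₂ = √(μ/r₂³) = 1.0086×10^-5 rad/s.
Angle swept by the target during transfer: ω₂·t = 1.4995 rad = 85.92°.
Arrival is 180° from departure on the ellipse, so φ = 180° − 85.92° = 94.1°.

φ = 94.1°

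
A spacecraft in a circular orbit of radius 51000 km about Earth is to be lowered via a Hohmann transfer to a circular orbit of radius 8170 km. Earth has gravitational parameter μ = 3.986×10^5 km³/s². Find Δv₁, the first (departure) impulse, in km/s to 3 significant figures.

The Hohmann ellipse has a_t = (r₁ + r₂)/2 = 29585 km.
Circular speed at r = 51000 km: v_c = √(μ/r) = 2.796 km/s.
Vis-viva on the transfer ellipse at r = 51000 km gives v_t = √[μ(2/r − 1/a_t)] = 1.469 km/s.
Δv₁ = |v_t − v_c| = |1.469 − 2.796| = 1.327 km/s.

Δv₁ = 1.33 km/s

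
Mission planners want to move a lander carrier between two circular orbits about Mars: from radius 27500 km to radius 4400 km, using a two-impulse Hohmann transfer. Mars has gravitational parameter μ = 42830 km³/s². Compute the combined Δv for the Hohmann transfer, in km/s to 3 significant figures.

Δv = 1.57 km/s

Semi-major axis of the transfer orbit: a_t = (27500 + 4400)/2 = 15950 km.
At r₁ the circular-orbit speed is v₁ = √(μ/r₁) = 1.248 km/s.
On the transfer ellipse at r₁, v² = μ(2/r − 1/a) gives v_a = √[μ(2/r₁ − 1/a_t)] = 0.6555 km/s.
First burn Δv₁ = |v_a − v₁| = 0.5925 km/s.
At r₂, v₂ = √(μ/r₂) = 3.1200 km/s.
Transfer-orbit speed at r₂: v_p = √[μ(2/r₂ − 1/a_t)] = 4.0967 km/s.
Second burn Δv₂ = |v₂ − v_p| = 0.9767 km/s.
Total Δv = Δv₁ + Δv₂ = 1.569 km/s.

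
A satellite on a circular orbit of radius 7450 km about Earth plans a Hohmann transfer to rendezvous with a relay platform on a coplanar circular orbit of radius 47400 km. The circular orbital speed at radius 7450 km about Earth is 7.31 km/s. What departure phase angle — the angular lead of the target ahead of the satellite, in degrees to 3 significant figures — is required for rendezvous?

φ = 101°

From the circular-orbit relation v² = μ/r at r = 7450 km: μ = v²r = (7.31)² × 7450 = 3.98099×10^5 km³/s².
Transfer-ellipse semi-major axis a_t = (r₁ + r₂)/2 = (7450 + 47400)/2 = 27425 km.
The half-period of the transfer ellipse is t = π√(a_t³/μ) = 22614 s.
The target's mean motion on its circular orbit is ω₂ = √(μ/r₂³) = 6.1140×10^-5 rad/s.
Angle swept by the target during transfer: ω₂·t = 1.3826 rad = 79.22°.
The satellite traverses 180° on the transfer ellipse, so the target must lead by 180° − 79.22° = 101°.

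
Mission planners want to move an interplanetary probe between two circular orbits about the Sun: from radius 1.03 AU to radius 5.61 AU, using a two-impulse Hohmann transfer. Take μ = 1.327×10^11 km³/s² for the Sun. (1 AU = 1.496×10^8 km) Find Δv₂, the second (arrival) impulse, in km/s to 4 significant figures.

Δv₂ = 5.571 km/s

In km: r₁ = 1.03 × 1.496×10^8 = 1.54088×10^8 km; r₂ = 5.61 × 1.496×10^8 = 8.39256×10^8 km.
Semi-major axis of the transfer orbit: a_t = (1.54088×10^8 + 8.39256×10^8)/2 = 4.96672×10^8 km.
Circular speed at r = 8.39256×10^8 km: v_c = √(μ/r) = 12.5744 km/s.
Vis-viva on the transfer ellipse at r = 8.39256×10^8 km gives v_t = √[μ(2/r − 1/a_t)] = 7.00387 km/s.
Δv₂ = |v_t − v_c| = |7.00387 − 12.5744| = 5.571 km/s.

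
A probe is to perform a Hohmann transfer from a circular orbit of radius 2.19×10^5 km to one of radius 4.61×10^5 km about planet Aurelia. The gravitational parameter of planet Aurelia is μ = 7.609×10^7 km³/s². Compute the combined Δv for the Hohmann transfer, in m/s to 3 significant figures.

Δv = 5600 m/s

Semi-major axis of the transfer orbit: a_t = (2.190×10^5 + 4.610×10^5)/2 = 3.400×10^5 km.
At r₁ the circular-orbit speed is v₁ = √(μ/r₁) = 18.640 km/s.
On the transfer ellipse at r₁, vis-viva gives v_p = √[μ(2/r₁ − 1/a_t)] = 21.705 km/s.
First burn Δv₁ = |v_p − v₁| = 3.065 km/s.
Circular speed at r₂: v₂ = √(μ/r₂) = 12.847 km/s.
Transfer-orbit speed at r₂: v_a = √[μ(2/r₂ − 1/a_t)] = 10.311 km/s.
Second burn Δv₂ = |v₂ − v_a| = 2.536 km/s.
Total Δv = Δv₁ + Δv₂ = 5.601 km/s.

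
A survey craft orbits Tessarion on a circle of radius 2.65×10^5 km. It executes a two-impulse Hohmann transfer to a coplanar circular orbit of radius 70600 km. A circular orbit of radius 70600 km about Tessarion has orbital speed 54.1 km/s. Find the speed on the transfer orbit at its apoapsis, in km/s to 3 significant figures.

v = 18.1 km/s

From the circular-orbit relation v² = μ/r at r = 70600 km: μ = v²r = (54.1)² × 70600 = 2.06633×10^8 km³/s².
The Hohmann ellipse has a_t = (r₁ + r₂)/2 = 1.678×10^5 km.
At apoapsis, r = 2.650×10^5 km.
From the vis-viva equation, v = √[μ(2/r − 1/a_t)] = 18.11 km/s.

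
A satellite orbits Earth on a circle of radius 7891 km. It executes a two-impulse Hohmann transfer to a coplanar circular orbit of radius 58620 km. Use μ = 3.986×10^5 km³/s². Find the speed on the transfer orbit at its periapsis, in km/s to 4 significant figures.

v = 9.436 km/s

The Hohmann ellipse has a_t = (r₁ + r₂)/2 = 33255.5 km.
At periapsis, r = 7891 km.
From the vis-viva equation, v = √[μ(2/r − 1/a_t)] = 9.436 km/s.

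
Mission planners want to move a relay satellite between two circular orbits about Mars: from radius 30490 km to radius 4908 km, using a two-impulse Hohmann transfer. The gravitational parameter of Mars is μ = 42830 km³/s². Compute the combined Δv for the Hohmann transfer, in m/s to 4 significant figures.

Transfer-ellipse semi-major axis a_t = (r₁ + r₂)/2 = (30490 + 4908)/2 = 17699 km.
At r₁ the circular-orbit speed is v₁ = √(μ/r₁) = 1.1852 km/s.
On the transfer ellipse at r₁, vis-viva gives v_a = √[μ(2/r₁ − 1/a_t)] = 0.62413 km/s.
First burn Δv₁ = |v_a − v₁| = 0.5611 km/s.
Circular speed at r₂: v₂ = √(μ/r₂) = 2.9541 km/s.
Transfer-orbit speed at r₂: v_p = √[μ(2/r₂ − 1/a_t)] = 3.8773 km/s.
Second burn Δv₂ = |v₂ − v_p| = 0.9232 km/s.
Total Δv = Δv₁ + Δv₂ = 1.484 km/s.

Δv = 1484 m/s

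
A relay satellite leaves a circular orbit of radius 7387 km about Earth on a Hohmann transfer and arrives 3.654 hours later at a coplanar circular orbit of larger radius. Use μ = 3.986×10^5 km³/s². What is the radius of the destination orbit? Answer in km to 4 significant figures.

Transfer time t = 3.654 hours = 13154.4 s, and t = π√(a_t³/μ).
So a_t = (μ t²/π²)^(1/3) = (3.986×10^5 × (13154.4)² / π²)^(1/3) = 19119 km.
Since a_t = (r₁ + r₂)/2, r₂ = 2a_t − r₁ = 2×19119 − 7387 = 30851 km.

r₂ = 30850 km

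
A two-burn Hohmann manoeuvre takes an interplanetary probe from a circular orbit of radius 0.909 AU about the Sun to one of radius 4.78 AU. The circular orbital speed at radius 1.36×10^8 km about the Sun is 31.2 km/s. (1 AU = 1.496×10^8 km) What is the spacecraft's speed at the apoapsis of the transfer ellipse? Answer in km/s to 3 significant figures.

v = 7.69 km/s

From the circular-orbit relation v² = μ/r at r = 1.36×10^8 km: μ = v²r = (31.2)² × 1.36×10^8 = 1.32388×10^11 km³/s².
In km: r₁ = 0.909 × 1.496×10^8 = 1.359864×10^8 km; r₂ = 4.78 × 1.496×10^8 = 7.15088×10^8 km.
Semi-major axis of the transfer orbit: a_t = (1.359864×10^8 + 7.15088×10^8)/2 = 4.255372×10^8 km.
The apoapsis of the transfer ellipse is at r = 7.15088×10^8 km.
Applying v² = μ(2/r − 1/a_t): v = 7.692 km/s.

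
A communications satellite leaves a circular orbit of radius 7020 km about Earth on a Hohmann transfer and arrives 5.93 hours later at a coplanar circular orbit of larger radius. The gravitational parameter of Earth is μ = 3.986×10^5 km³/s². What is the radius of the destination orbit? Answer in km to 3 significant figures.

r₂ = 45800 km

Transfer time t = 5.93 hours = 21348 s, and t = π√(a_t³/μ).
So a_t = (μ t²/π²)^(1/3) = (3.986×10^5 × (21348)² / π²)^(1/3) = 26403 km.
Since a_t = (r₁ + r₂)/2, r₂ = 2a_t − r₁ = 2×26403 − 7020 = 45786 km.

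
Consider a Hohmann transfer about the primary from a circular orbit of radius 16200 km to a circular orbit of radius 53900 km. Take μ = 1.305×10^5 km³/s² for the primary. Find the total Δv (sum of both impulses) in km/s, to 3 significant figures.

Semi-major axis of the transfer orbit: a_t = (16200 + 53900)/2 = 35050 km.
Circular speed at r₁: v₁ = √(μ/r₁) = √(1.305×10^5/16200) = 2.8382 km/s.
On the transfer ellipse at r₁, vis-viva equation gives v_p = √[μ(2/r₁ − 1/a_t)] = 3.5196 km/s.
First burn Δv₁ = |v_p − v₁| = 0.6814 km/s.
At r₂, v₂ = √(μ/r₂) = 1.556005 km/s.
Transfer-orbit speed at r₂: v_a = √[μ(2/r₂ − 1/a_t)] = 1.057851 km/s.
Second burn Δv₂ = |v₂ − v_a| = 0.4982 km/s.
Δv = Δv₁ + Δv₂ = 0.6814 + 0.4982 = 1.180 km/s.

Δv = 1.18 km/s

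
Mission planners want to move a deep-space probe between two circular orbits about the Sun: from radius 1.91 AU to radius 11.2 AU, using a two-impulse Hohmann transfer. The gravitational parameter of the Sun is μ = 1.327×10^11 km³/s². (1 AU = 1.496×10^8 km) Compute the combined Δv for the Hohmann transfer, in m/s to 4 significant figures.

Δv = 10710 m/s

In km: r₁ = 1.91 × 1.496×10^8 = 2.85736×10^8 km; r₂ = 11.2 × 1.496×10^8 = 1.67552×10^9 km.
Semi-major axis of the transfer orbit: a_t = (2.85736×10^8 + 1.67552×10^9)/2 = 9.80628×10^8 km.
Circular speed at r₁: v₁ = √(μ/r₁) = √(1.327×10^11/2.85736×10^8) = 21.550 km/s.
Transfer-orbit speed at r₁ (v² = μ(2/r − 1/a)): v_p = √[μ(2/r₁ − 1/a_t)] = 28.169 km/s.
First burn Δv₁ = |v_p − v₁| = 6.6190 km/s.
Circular speed at r₂: v₂ = √(μ/r₂) = 8.8994 km/s.
Transfer-orbit speed at r₂: v_a = √[μ(2/r₂ − 1/a_t)] = 4.8039 km/s.
Second burn Δv₂ = |v₂ − v_a| = 4.0955 km/s.
Total Δv = Δv₁ + Δv₂ = 10.71 km/s.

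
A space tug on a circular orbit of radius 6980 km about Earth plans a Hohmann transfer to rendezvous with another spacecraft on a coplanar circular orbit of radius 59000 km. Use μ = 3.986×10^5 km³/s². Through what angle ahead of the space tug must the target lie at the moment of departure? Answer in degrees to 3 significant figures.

The Hohmann ellipse has a_t = (r₁ + r₂)/2 = 32990 km.
The half-period of the transfer ellipse is t = π√(a_t³/μ) = 29816 s.
Target angular speed ω₂ = √(μ/r₂³) = 4.4055×10^-5 rad/s.
Angle swept by the target during transfer: ω₂·t = 1.3135 rad = 75.26°.
Arrival is 180° from departure on the ellipse, so φ = 180° − 75.26° = 105°.

φ = 105°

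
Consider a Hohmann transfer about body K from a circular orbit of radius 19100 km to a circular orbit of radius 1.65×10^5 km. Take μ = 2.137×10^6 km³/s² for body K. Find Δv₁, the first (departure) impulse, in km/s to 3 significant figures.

Semi-major axis of the transfer orbit: a_t = (19100 + 1.650×10^5)/2 = 92050 km.
Circular speed at r = 19100 km: v_c = √(μ/r) = 10.578 km/s.
Transfer-orbit speed at the same r (vis-viva, a = a_t): v_t = √[μ(2/r − 1/a_t)] = 14.162 km/s.
Δv₁ = |v_t − v_c| = |14.162 − 10.578| = 3.584 km/s.

Δv₁ = 3.58 km/s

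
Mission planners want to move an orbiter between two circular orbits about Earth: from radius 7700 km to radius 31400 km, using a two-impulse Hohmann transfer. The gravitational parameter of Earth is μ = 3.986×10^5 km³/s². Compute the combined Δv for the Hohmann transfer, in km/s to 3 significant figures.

The Hohmann ellipse has a_t = (r₁ + r₂)/2 = 19550 km.
At r₁ the circular-orbit speed is v₁ = √(μ/r₁) = 7.195 km/s.
On the transfer ellipse at r₁, vis-viva gives v_p = √[μ(2/r₁ − 1/a_t)] = 9.118 km/s.
First burn Δv₁ = |v_p − v₁| = 1.923 km/s.
At r₂, v₂ = √(μ/r₂) = 3.563 km/s.
Transfer-orbit speed at r₂: v_a = √[μ(2/r₂ − 1/a_t)] = 2.236 km/s.
Second burn Δv₂ = |v₂ − v_a| = 1.327 km/s.
Δv = Δv₁ + Δv₂ = 1.923 + 1.327 = 3.250 km/s.

Δv = 3.25 km/s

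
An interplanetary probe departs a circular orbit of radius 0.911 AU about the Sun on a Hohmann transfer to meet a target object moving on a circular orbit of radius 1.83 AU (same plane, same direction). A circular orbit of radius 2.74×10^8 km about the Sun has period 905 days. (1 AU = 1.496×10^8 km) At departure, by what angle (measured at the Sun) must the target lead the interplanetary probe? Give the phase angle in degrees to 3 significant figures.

φ = 63.3°

From Kepler's third law T² = 4π²r³/μ at r = 2.74×10^8 km, T = 905 days = 905 × 86400 s = 7.8192×10^7 s: μ = 4π²r³/T² = 1.32827×10^11 km³/s².
In km: r₁ = 0.911 × 1.496×10^8 = 1.362856×10^8 km; r₂ = 1.83 × 1.496×10^8 = 2.73768×10^8 km.
The Hohmann ellipse has a_t = (r₁ + r₂)/2 = 2.050268×10^8 km.
Transfer time t = π√(a_t³/μ) = 2.531×10^7 s.
The target's mean motion on its circular orbit is ω₂ = √(μ/r₂³) = 8.046×10^-8 rad/s.
Angle swept by the target during transfer: ω₂·t = 2.036 rad = 116.7°.
The interplanetary probe traverses 180° on the transfer ellipse, so the target must lead by 180° − 116.7° = 63.3°.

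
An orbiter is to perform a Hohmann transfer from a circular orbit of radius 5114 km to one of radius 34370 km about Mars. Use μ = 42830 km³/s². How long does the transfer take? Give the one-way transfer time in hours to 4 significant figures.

t = 11.70 hours

The Hohmann ellipse has a_t = (r₁ + r₂)/2 = 19742 km.
Transfer time t = π√(a_t³/μ) = π√((19742)³ / 42830) = 42110 s.
Converting: 42110 s ÷ 3600 s/hour = 11.70 hours.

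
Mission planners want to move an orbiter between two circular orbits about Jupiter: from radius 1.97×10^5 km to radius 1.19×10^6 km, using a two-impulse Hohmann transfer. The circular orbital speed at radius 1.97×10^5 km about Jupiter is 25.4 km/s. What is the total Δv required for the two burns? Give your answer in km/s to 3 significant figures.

From the circular-orbit relation v² = μ/r at r = 1.97×10^5 km: μ = v²r = (25.4)² × 1.97×10^5 = 1.27097×10^8 km³/s².
Semi-major axis of the transfer orbit: a_t = (1.970×10^5 + 1.190×10^6)/2 = 6.935×10^5 km.
Circular speed at r₁: v₁ = √(μ/r₁) = √(1.27097×10^8/1.970×10^5) = 25.400 km/s.
On the transfer ellipse at r₁, v² = μ(2/r − 1/a) gives v_p = √[μ(2/r₁ − 1/a_t)] = 33.272 km/s.
First burn Δv₁ = |v_p − v₁| = 7.872 km/s.
At r₂, v₂ = √(μ/r₂) = 10.3346 km/s.
Transfer-orbit speed at r₂: v_a = √[μ(2/r₂ − 1/a_t)] = 5.50812 km/s.
Second burn Δv₂ = |v₂ − v_a| = 4.826 km/s.
Δv = Δv₁ + Δv₂ = 7.872 + 4.826 = 12.70 km/s.

Δv = 12.7 km/s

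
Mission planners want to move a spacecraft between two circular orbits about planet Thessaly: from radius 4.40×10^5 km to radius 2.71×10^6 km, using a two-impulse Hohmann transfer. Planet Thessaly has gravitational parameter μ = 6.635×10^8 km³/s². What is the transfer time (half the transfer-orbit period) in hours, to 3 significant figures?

t = 67.0 hours

Semi-major axis of the transfer orbit: a_t = (4.400×10^5 + 2.710×10^6)/2 = 1.575×10^6 km.
By Kepler's third law the transfer-orbit period is T = 2π√(a_t³/μ), so t = T/2 = 2.411×10^5 s.
Converting: 2.411×10^5 s ÷ 3600 s/hour = 67.0 hours.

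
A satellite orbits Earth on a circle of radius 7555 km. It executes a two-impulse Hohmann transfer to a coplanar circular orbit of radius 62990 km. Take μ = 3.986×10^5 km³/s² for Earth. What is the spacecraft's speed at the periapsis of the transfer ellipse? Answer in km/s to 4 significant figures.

Semi-major axis of the transfer orbit: a_t = (7555 + 62990)/2 = 35272.5 km.
The periapsis of the transfer ellipse is at r = 7555 km.
Applying v² = μ(2/r − 1/a_t): v = 9.707 km/s.

v = 9.707 km/s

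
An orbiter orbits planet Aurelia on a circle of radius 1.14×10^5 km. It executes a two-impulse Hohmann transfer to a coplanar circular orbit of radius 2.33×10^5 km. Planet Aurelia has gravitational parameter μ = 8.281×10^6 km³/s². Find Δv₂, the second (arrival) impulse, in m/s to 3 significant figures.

Δv₂ = 1130 m/s

Semi-major axis of the transfer orbit: a_t = (1.140×10^5 + 2.330×10^5)/2 = 1.735×10^5 km.
On the circular orbit at r = 2.330×10^5 km, v_c = √(μ/r) = 5.9616 km/s.
Transfer-orbit speed at the same r (vis-viva, a = a_t): v_t = √[μ(2/r − 1/a_t)] = 4.8324 km/s.
Δv₂ = |v_t − v_c| = |4.8324 − 5.9616| = 1.129 km/s.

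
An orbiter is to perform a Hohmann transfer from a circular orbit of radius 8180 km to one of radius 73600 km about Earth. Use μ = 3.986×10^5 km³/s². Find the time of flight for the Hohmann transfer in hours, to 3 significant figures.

t = 11.4 hours

Transfer-ellipse semi-major axis a_t = (r₁ + r₂)/2 = (8180 + 73600)/2 = 40890 km.
Half the transfer-orbit period gives t = π√(a_t³/μ) = 41140 s.
Converting: 41140 s ÷ 3600 s/hour = 11.4 hours.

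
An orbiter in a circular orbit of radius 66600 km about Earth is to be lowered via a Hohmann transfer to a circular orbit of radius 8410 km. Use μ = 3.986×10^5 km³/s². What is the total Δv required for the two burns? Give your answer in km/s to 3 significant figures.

Δv = 3.58 km/s

The Hohmann ellipse has a_t = (r₁ + r₂)/2 = 37505 km.
Circular speed at r₁: v₁ = √(μ/r₁) = √(3.986×10^5/66600) = 2.446 km/s.
Transfer-orbit speed at r₁ (vis-viva equation): v_a = √[μ(2/r₁ − 1/a_t)] = 1.158 km/s.
First burn Δv₁ = |v_a − v₁| = 1.288 km/s.
At r₂, v₂ = √(μ/r₂) = 6.884 km/s.
Transfer-orbit speed at r₂: v_p = √[μ(2/r₂ − 1/a_t)] = 9.174 km/s.
Second burn Δv₂ = |v₂ − v_p| = 2.290 km/s.
Δv = Δv₁ + Δv₂ = 1.288 + 2.290 = 3.578 km/s.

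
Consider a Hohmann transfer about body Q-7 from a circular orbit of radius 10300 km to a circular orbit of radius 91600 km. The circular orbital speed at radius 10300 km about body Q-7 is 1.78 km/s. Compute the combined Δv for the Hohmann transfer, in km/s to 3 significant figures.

From the circular-orbit relation v² = μ/r at r = 10300 km: μ = v²r = (1.78)² × 10300 = 32634.5 km³/s².
Semi-major axis of the transfer orbit: a_t = (10300 + 91600)/2 = 50950 km.
Circular speed at r₁: v₁ = √(μ/r₁) = √(32634.5/10300) = 1.7800 km/s.
Transfer-orbit speed at r₁ (vis-viva equation): v_p = √[μ(2/r₁ − 1/a_t)] = 2.3867 km/s.
First burn Δv₁ = |v_p − v₁| = 0.6067 km/s.
Circular speed at r₂: v₂ = √(μ/r₂) = 0.5969 km/s.
Transfer-orbit speed at r₂: v_a = √[μ(2/r₂ − 1/a_t)] = 0.2684 km/s.
Second burn Δv₂ = |v₂ − v_a| = 0.3285 km/s.
Total Δv = Δv₁ + Δv₂ = 0.9352 km/s.

Δv = 0.935 km/s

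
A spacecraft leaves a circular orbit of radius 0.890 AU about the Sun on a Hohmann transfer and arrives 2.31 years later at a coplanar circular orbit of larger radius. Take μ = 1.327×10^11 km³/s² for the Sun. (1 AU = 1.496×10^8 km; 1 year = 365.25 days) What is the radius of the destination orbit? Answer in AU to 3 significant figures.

r₂ = 4.66 AU

In km: r₁ = 0.890 × 1.496×10^8 = 1.33144×10^8 km.
Transfer time t = 2.31 years × 365.25 × 86400 s = 7.2898056×10^7 s, and t = π√(a_t³/μ).
So a_t = (μ t²/π²)^(1/3) = (1.327×10^11 × (7.2898056×10^7)² / π²)^(1/3) = 4.1496×10^8 km.
Since a_t = (r₁ + r₂)/2, r₂ = 2a_t − r₁ = 2×4.1496×10^8 − 1.33144×10^8 = 6.96776×10^8 km.
In AU: r₂ = 6.96776×10^8 / 1.496×10^8 = 4.66 AU.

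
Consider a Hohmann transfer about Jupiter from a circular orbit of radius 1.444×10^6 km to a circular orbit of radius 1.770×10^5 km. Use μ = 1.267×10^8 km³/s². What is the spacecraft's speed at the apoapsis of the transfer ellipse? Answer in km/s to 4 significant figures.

v = 4.377 km/s

Semi-major axis of the transfer orbit: a_t = (1.444×10^6 + 1.770×10^5)/2 = 8.105×10^5 km.
At apoapsis, r = 1.444×10^6 km.
From the vis-viva equation, v = √[μ(2/r − 1/a_t)] = 4.377 km/s.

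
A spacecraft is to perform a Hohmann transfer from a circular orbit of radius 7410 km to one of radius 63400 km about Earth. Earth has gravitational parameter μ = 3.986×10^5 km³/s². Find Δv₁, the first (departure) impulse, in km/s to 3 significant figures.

Δv₁ = 2.48 km/s

Semi-major axis of the transfer orbit: a_t = (7410 + 63400)/2 = 35405 km.
Circular speed at r = 7410 km: v_c = √(μ/r) = 7.3343 km/s.
Transfer-orbit speed at the same r (vis-viva, a = a_t): v_t = √[μ(2/r − 1/a_t)] = 9.8146 km/s.
Δv₁ = |v_t − v_c| = |9.8146 − 7.3343| = 2.480 km/s.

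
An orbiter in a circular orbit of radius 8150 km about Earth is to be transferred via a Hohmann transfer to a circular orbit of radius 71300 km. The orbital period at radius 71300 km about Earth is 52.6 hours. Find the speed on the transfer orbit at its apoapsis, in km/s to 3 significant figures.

v = 1.07 km/s

From Kepler's third law T² = 4π²r³/μ at r = 71300 km, T = 52.6 hours = 52.6 × 3600 s = 1.8936×10^5 s: μ = 4π²r³/T² = 3.99073×10^5 km³/s².
Transfer-ellipse semi-major axis a_t = (r₁ + r₂)/2 = (8150 + 71300)/2 = 39725 km.
At apoapsis, r = 71300 km.
Applying v² = μ(2/r − 1/a_t): v = 1.072 km/s.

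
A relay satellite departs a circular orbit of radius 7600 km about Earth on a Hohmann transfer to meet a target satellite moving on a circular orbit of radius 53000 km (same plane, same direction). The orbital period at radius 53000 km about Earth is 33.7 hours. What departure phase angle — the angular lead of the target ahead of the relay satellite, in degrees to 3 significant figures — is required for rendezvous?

φ = 102°

From Kepler's third law T² = 4π²r³/μ at r = 53000 km, T = 33.7 hours = 33.7 × 3600 s = 1.2132×10^5 s: μ = 4π²r³/T² = 3.99321×10^5 km³/s².
The Hohmann ellipse has a_t = (r₁ + r₂)/2 = 30300 km.
Transfer time t = π√(a_t³/μ) = 26220 s.
The target's mean motion on its circular orbit is ω₂ = √(μ/r₂³) = 5.179×10^-5 rad/s.
Angle swept by the target during transfer: ω₂·t = 1.358 rad = 77.81°.
Arrival is 180° from departure on the ellipse, so φ = 180° − 77.81° = 102°.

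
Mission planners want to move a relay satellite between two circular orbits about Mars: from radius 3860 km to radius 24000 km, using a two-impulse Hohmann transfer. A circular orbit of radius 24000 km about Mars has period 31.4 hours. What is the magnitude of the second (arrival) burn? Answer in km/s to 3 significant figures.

From Kepler's third law T² = 4π²r³/μ at r = 24000 km, T = 31.4 hours = 31.4 × 3600 s = 1.1304×10^5 s: μ = 4π²r³/T² = 42710.0 km³/s².
The Hohmann ellipse has a_t = (r₁ + r₂)/2 = 13930 km.
Circular speed at r = 24000 km: v_c = √(μ/r) = 1.334 km/s.
Transfer-orbit speed at the same r (vis-viva, a = a_t): v_t = √[μ(2/r − 1/a_t)] = 0.7022 km/s.
Δv₂ = |v_t − v_c| = |0.7022 − 1.334| = 0.6318 km/s.

Δv₂ = 0.632 km/s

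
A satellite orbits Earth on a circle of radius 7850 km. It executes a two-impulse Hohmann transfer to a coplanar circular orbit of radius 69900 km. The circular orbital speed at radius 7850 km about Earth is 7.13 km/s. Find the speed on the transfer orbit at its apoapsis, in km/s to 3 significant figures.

From the circular-orbit relation v² = μ/r at r = 7850 km: μ = v²r = (7.13)² × 7850 = 3.99070×10^5 km³/s².
The Hohmann ellipse has a_t = (r₁ + r₂)/2 = 38875 km.
At apoapsis, r = 69900 km.
From the vis-viva equation, v = √[μ(2/r − 1/a_t)] = 1.074 km/s.

v = 1.07 km/s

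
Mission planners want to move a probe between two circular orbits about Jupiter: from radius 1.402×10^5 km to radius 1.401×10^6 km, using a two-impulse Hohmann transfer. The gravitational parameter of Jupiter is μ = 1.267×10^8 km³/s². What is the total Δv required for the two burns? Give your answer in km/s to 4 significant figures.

The Hohmann ellipse has a_t = (r₁ + r₂)/2 = 7.706×10^5 km.
At r₁ the circular-orbit speed is v₁ = √(μ/r₁) = 30.062 km/s.
On the transfer ellipse at r₁, v² = μ(2/r − 1/a) gives v_p = √[μ(2/r₁ − 1/a_t)] = 40.534 km/s.
First burn Δv₁ = |v_p − v₁| = 10.472 km/s.
Circular speed at r₂: v₂ = √(μ/r₂) = 9.5098 km/s.
Transfer-orbit speed at r₂: v_a = √[μ(2/r₂ − 1/a_t)] = 4.0563 km/s.
Second burn Δv₂ = |v₂ − v_a| = 5.4535 km/s.
Total Δv = Δv₁ + Δv₂ = 15.93 km/s.

Δv = 15.93 km/s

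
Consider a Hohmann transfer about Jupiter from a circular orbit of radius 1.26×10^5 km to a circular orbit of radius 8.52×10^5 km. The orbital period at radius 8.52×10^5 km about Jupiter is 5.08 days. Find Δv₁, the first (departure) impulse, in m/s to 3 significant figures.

From Kepler's third law T² = 4π²r³/μ at r = 8.52×10^5 km, T = 5.08 days = 5.08 × 86400 s = 4.38912×10^5 s: μ = 4π²r³/T² = 1.26743×10^8 km³/s².
Semi-major axis of the transfer orbit: a_t = (1.260×10^5 + 8.520×10^5)/2 = 4.890×10^5 km.
Circular speed at r = 1.260×10^5 km: v_c = √(μ/r) = 31.716 km/s.
Transfer-orbit speed at the same r (vis-viva, a = a_t): v_t = √[μ(2/r − 1/a_t)] = 41.864 km/s.
Δv₁ = |v_t − v_c| = |41.864 − 31.716| = 10.15 km/s.

Δv₁ = 10100 m/s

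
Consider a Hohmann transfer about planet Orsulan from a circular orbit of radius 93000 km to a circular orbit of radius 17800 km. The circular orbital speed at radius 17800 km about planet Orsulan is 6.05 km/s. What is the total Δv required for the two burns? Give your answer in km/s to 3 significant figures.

From the circular-orbit relation v² = μ/r at r = 17800 km: μ = v²r = (6.05)² × 17800 = 6.51524×10^5 km³/s².
The Hohmann ellipse has a_t = (r₁ + r₂)/2 = 55400 km.
At r₁ the circular-orbit speed is v₁ = √(μ/r₁) = 2.6468 km/s.
On the transfer ellipse at r₁, vis-viva gives v_a = √[μ(2/r₁ − 1/a_t)] = 1.5003 km/s.
First burn Δv₁ = |v_a − v₁| = 1.1465 km/s.
Circular speed at r₂: v₂ = √(μ/r₂) = 6.0500 km/s.
Transfer-orbit speed at r₂: v_p = √[μ(2/r₂ − 1/a_t)] = 7.8387 km/s.
Second burn Δv₂ = |v₂ − v_p| = 1.7887 km/s.
Total Δv = Δv₁ + Δv₂ = 2.935 km/s.

Δv = 2.94 km/s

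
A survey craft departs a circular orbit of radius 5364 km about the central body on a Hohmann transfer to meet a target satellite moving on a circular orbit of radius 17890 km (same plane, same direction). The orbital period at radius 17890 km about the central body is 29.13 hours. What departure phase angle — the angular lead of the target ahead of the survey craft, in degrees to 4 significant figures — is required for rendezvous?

φ = 85.69°

From Kepler's third law T² = 4π²r³/μ at r = 17890 km, T = 29.13 hours = 29.13 × 3600 s = 1.04868×10^5 s: μ = 4π²r³/T² = 20554.4 km³/s².
Semi-major axis of the transfer orbit: a_t = (5364 + 17890)/2 = 11627 km.
Transfer time t = π√(a_t³/μ) = 27470 s.
The target's mean motion on its circular orbit is ω₂ = √(μ/r₂³) = 5.992×10^-5 rad/s.
Angle swept by the target during transfer: ω₂·t = 1.646 rad = 94.31°.
Arrival is 180° from departure on the ellipse, so φ = 180° − 94.31° = 85.69°.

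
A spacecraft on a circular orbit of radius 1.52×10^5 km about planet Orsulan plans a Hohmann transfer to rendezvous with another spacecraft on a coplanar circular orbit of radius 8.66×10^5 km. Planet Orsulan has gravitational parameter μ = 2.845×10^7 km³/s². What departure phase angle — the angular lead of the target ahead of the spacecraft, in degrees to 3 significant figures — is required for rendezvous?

Semi-major axis of the transfer orbit: a_t = (1.520×10^5 + 8.660×10^5)/2 = 5.090×10^5 km.
The half-period of the transfer ellipse is t = π√(a_t³/μ) = 2.13888×10^5 s.
Target angular speed ω₂ = √(μ/r₂³) = 6.61857×10^-6 rad/s.
Angle swept by the target during transfer: ω₂·t = 1.4156 rad = 81.11°.
Arrival is 180° from departure on the ellipse, so φ = 180° − 81.11° = 98.9°.

φ = 98.9°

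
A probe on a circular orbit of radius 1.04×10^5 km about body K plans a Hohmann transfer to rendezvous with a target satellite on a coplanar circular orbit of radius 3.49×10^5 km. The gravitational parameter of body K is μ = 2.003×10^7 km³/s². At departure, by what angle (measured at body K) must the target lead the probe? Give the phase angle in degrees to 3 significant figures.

φ = 85.9°

Transfer-ellipse semi-major axis a_t = (r₁ + r₂)/2 = (1.040×10^5 + 3.490×10^5)/2 = 2.265×10^5 km.
Transfer time t = π√(a_t³/μ) = 75668 s.
The target's mean motion on its circular orbit is ω₂ = √(μ/r₂³) = 2.1707×10^-5 rad/s.
Angle swept by the target during transfer: ω₂·t = 1.6425 rad = 94.11°.
The probe traverses 180° on the transfer ellipse, so the target must lead by 180° − 94.11° = 85.9°.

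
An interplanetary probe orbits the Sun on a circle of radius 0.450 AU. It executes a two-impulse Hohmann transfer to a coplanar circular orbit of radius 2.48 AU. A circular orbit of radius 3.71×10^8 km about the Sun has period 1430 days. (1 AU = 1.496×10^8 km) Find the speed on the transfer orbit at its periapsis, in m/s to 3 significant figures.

v = 57600 m/s

From Kepler's third law T² = 4π²r³/μ at r = 3.71×10^8 km, T = 1430 days = 1430 × 86400 s = 1.23552×10^8 s: μ = 4π²r³/T² = 1.32063×10^11 km³/s².
In km: r₁ = 0.450 × 1.496×10^8 = 6.732×10^7 km; r₂ = 2.48 × 1.496×10^8 = 3.71008×10^8 km.
The Hohmann ellipse has a_t = (r₁ + r₂)/2 = 2.19164×10^8 km.
The periapsis of the transfer ellipse is at r = 6.732×10^7 km.
Vis-viva: v = √[μ(2/r − 1/a_t)] = √[1.32063×10^11 × (2/6.732×10^7 − 1/2.19164×10^8)] = 57.63 km/s.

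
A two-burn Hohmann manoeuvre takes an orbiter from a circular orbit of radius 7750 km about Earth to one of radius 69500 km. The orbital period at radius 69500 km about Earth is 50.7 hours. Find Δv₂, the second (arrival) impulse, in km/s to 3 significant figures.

Δv₂ = 1.32 km/s

From Kepler's third law T² = 4π²r³/μ at r = 69500 km, T = 50.7 hours = 50.7 × 3600 s = 1.8252×10^5 s: μ = 4π²r³/T² = 3.97826×10^5 km³/s².
Transfer-ellipse semi-major axis a_t = (r₁ + r₂)/2 = (7750 + 69500)/2 = 38625 km.
On the circular orbit at r = 69500 km, v_c = √(μ/r) = 2.393 km/s.
Vis-viva on the transfer ellipse at r = 69500 km gives v_t = √[μ(2/r − 1/a_t)] = 1.072 km/s.
Δv₂ = |v_t − v_c| = |1.072 − 2.393| = 1.321 km/s.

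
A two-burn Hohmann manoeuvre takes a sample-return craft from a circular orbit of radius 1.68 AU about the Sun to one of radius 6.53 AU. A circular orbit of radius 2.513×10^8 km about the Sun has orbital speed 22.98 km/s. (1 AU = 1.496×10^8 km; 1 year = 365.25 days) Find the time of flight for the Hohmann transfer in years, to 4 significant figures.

t = 4.159 years

From the circular-orbit relation v² = μ/r at r = 2.513×10^8 km: μ = v²r = (22.98)² × 2.513×10^8 = 1.32707×10^11 km³/s².
In km: r₁ = 1.68 × 1.496×10^8 = 2.51328×10^8 km; r₂ = 6.53 × 1.496×10^8 = 9.76888×10^8 km.
Transfer-ellipse semi-major axis a_t = (r₁ + r₂)/2 = (2.51328×10^8 + 9.76888×10^8)/2 = 6.14108×10^8 km.
Transfer time t = π√(a_t³/μ) = π√((6.14108×10^8)³ / 1.32707×10^11) = 1.3124×10^8 s.
Converting: 1.3124×10^8 s ÷ 3.15576×10^7 s/year (365.25 × 86400) = 4.159 years.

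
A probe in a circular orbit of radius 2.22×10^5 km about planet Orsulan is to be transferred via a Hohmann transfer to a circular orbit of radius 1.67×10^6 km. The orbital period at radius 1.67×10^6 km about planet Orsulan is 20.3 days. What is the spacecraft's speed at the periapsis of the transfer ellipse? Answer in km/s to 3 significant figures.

v = 21.8 km/s

From Kepler's third law T² = 4π²r³/μ at r = 1.67×10^6 km, T = 20.3 days = 20.3 × 86400 s = 1.75392×10^6 s: μ = 4π²r³/T² = 5.97709×10^7 km³/s².
Transfer-ellipse semi-major axis a_t = (r₁ + r₂)/2 = (2.220×10^5 + 1.670×10^6)/2 = 9.460×10^5 km.
At periapsis, r = 2.220×10^5 km.
From the vis-viva equation, v = √[μ(2/r − 1/a_t)] = 21.80 km/s.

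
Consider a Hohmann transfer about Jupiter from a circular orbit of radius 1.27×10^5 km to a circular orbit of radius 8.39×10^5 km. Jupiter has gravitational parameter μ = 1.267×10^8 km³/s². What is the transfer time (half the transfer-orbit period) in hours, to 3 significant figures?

Transfer-ellipse semi-major axis a_t = (r₁ + r₂)/2 = (1.270×10^5 + 8.390×10^5)/2 = 4.830×10^5 km.
Transfer time t = π√(a_t³/μ) = π√((4.830×10^5)³ / 1.267×10^8) = 93690 s.
Converting: 93690 s ÷ 3600 s/hour = 26.0 hours.

t = 26.0 hours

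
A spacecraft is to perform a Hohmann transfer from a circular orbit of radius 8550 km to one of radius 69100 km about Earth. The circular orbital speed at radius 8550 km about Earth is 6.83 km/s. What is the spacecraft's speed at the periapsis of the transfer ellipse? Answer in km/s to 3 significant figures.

v = 9.11 km/s

From the circular-orbit relation v² = μ/r at r = 8550 km: μ = v²r = (6.83)² × 8550 = 3.98848×10^5 km³/s².
The Hohmann ellipse has a_t = (r₁ + r₂)/2 = 38825 km.
At periapsis, r = 8550 km.
Applying v² = μ(2/r − 1/a_t): v = 9.112 km/s.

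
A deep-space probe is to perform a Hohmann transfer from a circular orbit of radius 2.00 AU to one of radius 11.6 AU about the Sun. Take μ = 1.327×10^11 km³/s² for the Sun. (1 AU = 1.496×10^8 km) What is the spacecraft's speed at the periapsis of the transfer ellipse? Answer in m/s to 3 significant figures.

v = 27500 m/s

In km: r₁ = 2.00 × 1.496×10^8 = 2.992×10^8 km; r₂ = 11.6 × 1.496×10^8 = 1.73536×10^9 km.
Semi-major axis of the transfer orbit: a_t = (2.992×10^8 + 1.73536×10^9)/2 = 1.01728×10^9 km.
At periapsis, r = 2.992×10^8 km.
Applying v² = μ(2/r − 1/a_t): v = 27.51 km/s.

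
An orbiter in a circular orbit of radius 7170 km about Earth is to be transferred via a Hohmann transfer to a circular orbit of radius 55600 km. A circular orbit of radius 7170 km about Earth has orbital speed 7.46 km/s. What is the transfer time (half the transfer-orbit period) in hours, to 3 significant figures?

t = 7.68 hours

From the circular-orbit relation v² = μ/r at r = 7170 km: μ = v²r = (7.46)² × 7170 = 3.99022×10^5 km³/s².
Semi-major axis of the transfer orbit: a_t = (7170 + 55600)/2 = 31385 km.
Half the transfer-orbit period gives t = π√(a_t³/μ) = 27650 s.
Converting: 27650 s ÷ 3600 s/hour = 7.68 hours.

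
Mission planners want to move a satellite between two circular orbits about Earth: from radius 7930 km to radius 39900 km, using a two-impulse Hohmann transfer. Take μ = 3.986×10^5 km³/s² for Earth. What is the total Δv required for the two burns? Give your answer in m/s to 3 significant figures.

Δv = 3410 m/s

Semi-major axis of the transfer orbit: a_t = (7930 + 39900)/2 = 23915 km.
At r₁ the circular-orbit speed is v₁ = √(μ/r₁) = 7.090 km/s.
Transfer-orbit speed at r₁ (vis-viva): v_p = √[μ(2/r₁ − 1/a_t)] = 9.158 km/s.
First burn Δv₁ = |v_p − v₁| = 2.068 km/s.
Circular speed at r₂: v₂ = √(μ/r₂) = 3.161 km/s.
Transfer-orbit speed at r₂: v_a = √[μ(2/r₂ − 1/a_t)] = 1.820 km/s.
Second burn Δv₂ = |v₂ − v_a| = 1.341 km/s.
Δv = Δv₁ + Δv₂ = 2.068 + 1.341 = 3.409 km/s.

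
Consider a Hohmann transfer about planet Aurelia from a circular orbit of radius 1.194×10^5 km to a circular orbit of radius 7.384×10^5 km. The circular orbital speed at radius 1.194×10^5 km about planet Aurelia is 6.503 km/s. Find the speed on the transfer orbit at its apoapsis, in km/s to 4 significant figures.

From the circular-orbit relation v² = μ/r at r = 1.194×10^5 km: μ = v²r = (6.503)² × 1.194×10^5 = 5.04931×10^6 km³/s².
Semi-major axis of the transfer orbit: a_t = (1.194×10^5 + 7.384×10^5)/2 = 4.289×10^5 km.
At apoapsis, r = 7.384×10^5 km.
Vis-viva: v = √[μ(2/r − 1/a_t)] = √[5.04931×10^6 × (2/7.384×10^5 − 1/4.289×10^5)] = 1.380 km/s.

v = 1.380 km/s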